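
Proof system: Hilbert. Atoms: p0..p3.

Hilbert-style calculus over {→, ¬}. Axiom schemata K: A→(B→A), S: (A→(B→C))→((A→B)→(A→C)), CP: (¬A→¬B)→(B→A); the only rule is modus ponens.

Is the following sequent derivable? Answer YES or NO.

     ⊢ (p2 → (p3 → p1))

Search for a countermodel by truth-table:
  v=0000: Γ:[] Δ:[(p2 → (p3 → p1))=T] refutes=False
  v=0001: Γ:[] Δ:[(p2 → (p3 → p1))=T] refutes=False
  v=0010: Γ:[] Δ:[(p2 → (p3 → p1))=T] refutes=False
  v=0011: Γ:[] Δ:[(p2 → (p3 → p1))=F] refutes=True  ← countermodel

Result: NO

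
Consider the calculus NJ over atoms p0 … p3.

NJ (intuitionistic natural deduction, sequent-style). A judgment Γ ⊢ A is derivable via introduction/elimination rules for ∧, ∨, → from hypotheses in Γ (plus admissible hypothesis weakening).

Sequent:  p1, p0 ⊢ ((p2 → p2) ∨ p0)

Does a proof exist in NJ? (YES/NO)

Derivation trace:
[∨I₁] p1, p0 ⊢ ((p2 → p2) ∨ p0)
  [Wk] p1, p0 ⊢ (p2 → p2)
    [Wk] p1 ⊢ (p2 → p2)
      [→I]  ⊢ (p2 → p2)
        [Ax] p2 ⊢ p2

Result: YES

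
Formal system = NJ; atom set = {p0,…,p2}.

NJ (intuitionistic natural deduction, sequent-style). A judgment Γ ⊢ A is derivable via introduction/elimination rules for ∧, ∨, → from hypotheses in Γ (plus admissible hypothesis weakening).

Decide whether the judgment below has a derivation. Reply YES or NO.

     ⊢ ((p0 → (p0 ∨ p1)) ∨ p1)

Proof tree:
[∨I₁]  ⊢ ((p0 → (p0 ∨ p1)) ∨ p1)
  [→I]  ⊢ (p0 → (p0 ∨ p1))
    [∨I₁] p0 ⊢ (p0 ∨ p1)
      [Ax] p0 ⊢ p0

Result: YES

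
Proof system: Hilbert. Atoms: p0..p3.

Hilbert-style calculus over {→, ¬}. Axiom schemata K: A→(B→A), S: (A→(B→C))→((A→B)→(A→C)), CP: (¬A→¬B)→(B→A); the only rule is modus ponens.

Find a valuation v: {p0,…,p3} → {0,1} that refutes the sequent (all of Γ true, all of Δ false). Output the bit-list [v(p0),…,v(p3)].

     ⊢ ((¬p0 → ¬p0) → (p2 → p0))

Truth-table refutation:
  v=0000: Γ:[] Δ:[((¬p0 → ¬p0) → (p2 → p0))=T] refutes=False
  v=0001: Γ:[] Δ:[((¬p0 → ¬p0) → (p2 → p0))=T] refutes=False
  v=0010: Γ:[] Δ:[((¬p0 → ¬p0) → (p2 → p0))=F] refutes=True  ← countermodel

Result: [0, 0, 1, 0]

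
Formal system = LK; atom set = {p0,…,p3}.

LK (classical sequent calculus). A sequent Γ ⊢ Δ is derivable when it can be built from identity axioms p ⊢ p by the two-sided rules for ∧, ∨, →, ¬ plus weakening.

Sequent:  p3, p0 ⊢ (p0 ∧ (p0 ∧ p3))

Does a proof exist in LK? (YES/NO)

Proof tree:
[∧R] p3, p0 ⊢ (p0 ∧ (p0 ∧ p3))
  [Ax] p0 ⊢ p0
  [∧R] p3, p0 ⊢ (p0 ∧ p3)
    [Ax] p0 ⊢ p0
    [Ax] p3 ⊢ p3

Result: YES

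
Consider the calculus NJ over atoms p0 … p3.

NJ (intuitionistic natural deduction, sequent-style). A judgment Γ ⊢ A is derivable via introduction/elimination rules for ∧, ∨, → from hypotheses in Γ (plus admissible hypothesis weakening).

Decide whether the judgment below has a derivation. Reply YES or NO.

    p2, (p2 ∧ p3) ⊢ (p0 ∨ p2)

Derivation (root first):
[∨I₂] p2, (p2 ∧ p3) ⊢ (p0 ∨ p2)
  [Wk] p2, (p2 ∧ p3) ⊢ p2
    [Ax] p2 ⊢ p2

Result: YES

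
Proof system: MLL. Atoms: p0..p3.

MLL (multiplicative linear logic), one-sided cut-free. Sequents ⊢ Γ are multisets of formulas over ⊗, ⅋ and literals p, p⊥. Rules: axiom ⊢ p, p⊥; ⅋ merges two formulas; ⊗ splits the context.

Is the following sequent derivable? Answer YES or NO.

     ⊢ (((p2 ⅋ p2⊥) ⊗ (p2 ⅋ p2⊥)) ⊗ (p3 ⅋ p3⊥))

Proof tree:
[⊗]  ⊢ (((p2 ⅋ p2⊥) ⊗ (p2 ⅋ p2⊥)) ⊗ (p3 ⅋ p3⊥))
  [⊗]  ⊢ ((p2 ⅋ p2⊥) ⊗ (p2 ⅋ p2⊥))
    [⅋]  ⊢ (p2 ⅋ p2⊥)
      [Ax]  ⊢ p2, p2⊥
    [⅋]  ⊢ (p2 ⅋ p2⊥)
      [Ax]  ⊢ p2, p2⊥
  [⅋]  ⊢ (p3 ⅋ p3⊥)
    [Ax]  ⊢ p3, p3⊥

Result: YES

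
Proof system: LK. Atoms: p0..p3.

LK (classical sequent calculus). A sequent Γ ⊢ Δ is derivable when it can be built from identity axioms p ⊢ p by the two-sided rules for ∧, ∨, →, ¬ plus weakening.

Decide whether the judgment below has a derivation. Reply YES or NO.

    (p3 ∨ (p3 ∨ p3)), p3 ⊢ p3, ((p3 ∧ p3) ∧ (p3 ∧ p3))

Proof tree:
[∧R] (p3 ∨ (p3 ∨ p3)), p3 ⊢ p3, ((p3 ∧ p3) ∧ (p3 ∧ p3))
  [∧R] p3 ⊢ (p3 ∧ p3)
    [Ax] p3 ⊢ p3
    [Ax] p3 ⊢ p3
  [∨L] (p3 ∨ (p3 ∨ p3)) ⊢ p3, (p3 ∧ p3)
    [∧R] p3 ⊢ (p3 ∧ p3)
      [Ax] p3 ⊢ p3
      [Ax] p3 ⊢ p3
    [∨L] (p3 ∨ p3) ⊢ p3
      [Ax] p3 ⊢ p3
      [Ax] p3 ⊢ p3

Result: YES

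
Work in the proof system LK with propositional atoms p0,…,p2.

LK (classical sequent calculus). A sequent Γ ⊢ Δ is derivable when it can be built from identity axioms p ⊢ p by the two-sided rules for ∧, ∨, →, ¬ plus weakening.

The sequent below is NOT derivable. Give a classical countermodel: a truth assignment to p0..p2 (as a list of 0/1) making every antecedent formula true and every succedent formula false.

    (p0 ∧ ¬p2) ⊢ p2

Truth-table refutation:
  v=000: Γ:[(p0 ∧ ¬p2)=F] Δ:[p2=F] refutes=False
  v=001: Γ:[(p0 ∧ ¬p2)=F] Δ:[p2=T] refutes=False
  v=010: Γ:[(p0 ∧ ¬p2)=F] Δ:[p2=F] refutes=False
  v=011: Γ:[(p0 ∧ ¬p2)=F] Δ:[p2=T] refutes=False
  v=100: Γ:[(p0 ∧ ¬p2)=T] Δ:[p2=F] refutes=True  ← countermodel

Result: [1, 0, 0]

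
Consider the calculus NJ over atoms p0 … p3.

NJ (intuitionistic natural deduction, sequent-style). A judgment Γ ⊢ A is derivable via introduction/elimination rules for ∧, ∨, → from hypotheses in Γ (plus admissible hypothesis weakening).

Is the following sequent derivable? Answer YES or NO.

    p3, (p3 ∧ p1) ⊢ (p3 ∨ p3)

Proof tree:
[∨I₁] p3, (p3 ∧ p1) ⊢ (p3 ∨ p3)
  [Wk] p3, (p3 ∧ p1) ⊢ p3
    [Ax] p3 ⊢ p3

Result: YES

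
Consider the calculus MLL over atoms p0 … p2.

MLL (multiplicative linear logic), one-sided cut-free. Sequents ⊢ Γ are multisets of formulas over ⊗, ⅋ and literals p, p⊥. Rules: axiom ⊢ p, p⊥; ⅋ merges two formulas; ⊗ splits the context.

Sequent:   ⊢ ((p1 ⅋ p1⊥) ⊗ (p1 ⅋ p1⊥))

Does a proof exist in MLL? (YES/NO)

Derivation trace:
[⊗]  ⊢ ((p1 ⅋ p1⊥) ⊗ (p1 ⅋ p1⊥))
  [⅋]  ⊢ (p1 ⅋ p1⊥)
    [Ax]  ⊢ p1, p1⊥
  [⅋]  ⊢ (p1 ⅋ p1⊥)
    [Ax]  ⊢ p1, p1⊥

Result: YES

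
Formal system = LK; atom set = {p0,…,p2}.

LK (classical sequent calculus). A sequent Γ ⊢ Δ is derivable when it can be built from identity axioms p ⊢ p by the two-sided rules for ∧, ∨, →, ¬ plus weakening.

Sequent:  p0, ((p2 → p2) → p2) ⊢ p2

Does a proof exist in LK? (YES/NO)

Derivation (root first):
[→L] p0, ((p2 → p2) → p2) ⊢ p2
  [→R] p0 ⊢ (p2 → p2)
    [WL] p2, p0 ⊢ p2
      [Ax] p2 ⊢ p2
  [Ax] p2 ⊢ p2

Result: YES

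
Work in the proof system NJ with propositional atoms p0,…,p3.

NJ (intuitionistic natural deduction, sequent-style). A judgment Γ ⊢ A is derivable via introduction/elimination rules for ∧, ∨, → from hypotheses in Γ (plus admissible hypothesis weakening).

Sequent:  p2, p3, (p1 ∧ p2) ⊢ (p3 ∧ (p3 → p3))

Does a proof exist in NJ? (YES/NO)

Proof tree:
[∧I] p2, p3, (p1 ∧ p2) ⊢ (p3 ∧ (p3 → p3))
  [Wk] p3, p2 ⊢ p3
    [Ax] p3 ⊢ p3
  [Wk] (p1 ∧ p2) ⊢ (p3 → p3)
    [→I]  ⊢ (p3 → p3)
      [Ax] p3 ⊢ p3

Result: YES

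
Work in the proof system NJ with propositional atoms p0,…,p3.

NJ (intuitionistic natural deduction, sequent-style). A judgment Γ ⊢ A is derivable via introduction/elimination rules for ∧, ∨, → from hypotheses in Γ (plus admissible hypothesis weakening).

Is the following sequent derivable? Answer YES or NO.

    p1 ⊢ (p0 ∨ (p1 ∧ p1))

Proof tree:
[∨I₂] p1 ⊢ (p0 ∨ (p1 ∧ p1))
  [∧I] p1 ⊢ (p1 ∧ p1)
    [Ax] p1 ⊢ p1
    [Ax] p1 ⊢ p1

Result: YES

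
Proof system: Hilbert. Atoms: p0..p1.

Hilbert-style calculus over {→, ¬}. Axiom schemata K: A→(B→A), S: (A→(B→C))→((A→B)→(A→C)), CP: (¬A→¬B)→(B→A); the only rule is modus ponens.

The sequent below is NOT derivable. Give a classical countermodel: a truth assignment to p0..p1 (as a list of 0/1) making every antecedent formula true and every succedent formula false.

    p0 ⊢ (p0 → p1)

Search for a countermodel by truth-table:
  v=00: Γ:[p0=F] Δ:[(p0 → p1)=T] refutes=False
  v=01: Γ:[p0=F] Δ:[(p0 → p1)=T] refutes=False
  v=10: Γ:[p0=T] Δ:[(p0 → p1)=F] refutes=True  ← countermodel

Result: [1, 0]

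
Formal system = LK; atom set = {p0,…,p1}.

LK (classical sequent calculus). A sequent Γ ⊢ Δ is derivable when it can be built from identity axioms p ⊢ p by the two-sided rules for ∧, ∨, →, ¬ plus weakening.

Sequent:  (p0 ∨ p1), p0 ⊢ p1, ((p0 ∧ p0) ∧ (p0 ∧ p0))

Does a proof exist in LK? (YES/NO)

Derivation (root first):
[∧R] (p0 ∨ p1), p0 ⊢ p1, ((p0 ∧ p0) ∧ (p0 ∧ p0))
  [∧R] (p0 ∨ p1), p0 ⊢ p1, (p0 ∧ p0)
    [∨L] (p0 ∨ p1) ⊢ p1, p0
      [Ax] p0 ⊢ p0
      [Ax] p1 ⊢ p1
    [Ax] p0 ⊢ p0
  [∧R] (p0 ∨ p1), p0 ⊢ p1, (p0 ∧ p0)
    [∨L] (p0 ∨ p1) ⊢ p1, p0
      [Ax] p0 ⊢ p0
      [Ax] p1 ⊢ p1
    [Ax] p0 ⊢ p0

Result: YES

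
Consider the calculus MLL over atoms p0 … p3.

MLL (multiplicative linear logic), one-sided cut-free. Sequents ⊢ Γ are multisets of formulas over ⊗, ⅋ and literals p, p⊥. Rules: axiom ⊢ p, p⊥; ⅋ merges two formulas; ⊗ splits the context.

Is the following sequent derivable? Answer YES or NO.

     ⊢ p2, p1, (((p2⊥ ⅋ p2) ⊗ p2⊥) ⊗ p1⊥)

Proof tree:
[⊗]  ⊢ p2, p1, (((p2⊥ ⅋ p2) ⊗ p2⊥) ⊗ p1⊥)
  [⊗]  ⊢ p2, ((p2⊥ ⅋ p2) ⊗ p2⊥)
    [⅋]  ⊢ (p2⊥ ⅋ p2)
      [Ax]  ⊢ p2, p2⊥
    [Ax]  ⊢ p2, p2⊥
  [Ax]  ⊢ p1, p1⊥

Result: YES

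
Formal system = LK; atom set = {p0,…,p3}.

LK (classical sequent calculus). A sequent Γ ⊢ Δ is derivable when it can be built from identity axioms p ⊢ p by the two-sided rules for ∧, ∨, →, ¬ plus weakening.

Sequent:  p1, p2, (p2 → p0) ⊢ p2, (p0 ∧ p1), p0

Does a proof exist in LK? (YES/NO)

Derivation (root first):
[→L] p1, p2, (p2 → p0) ⊢ p2, (p0 ∧ p1), p0
  [WR] p2 ⊢ p2, p0, p0, p2
    [WR] p2 ⊢ p2, p0, p0
      [WR] p2 ⊢ p2, p0
        [Ax] p2 ⊢ p2
  [∧R] p1, p0 ⊢ (p0 ∧ p1)
    [Ax] p0 ⊢ p0
    [Ax] p1 ⊢ p1

Result: YES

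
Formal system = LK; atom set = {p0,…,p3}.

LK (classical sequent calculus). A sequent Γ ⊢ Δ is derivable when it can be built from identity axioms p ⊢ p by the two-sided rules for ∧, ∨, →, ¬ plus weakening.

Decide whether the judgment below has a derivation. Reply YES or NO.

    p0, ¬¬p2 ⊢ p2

Derivation (root first):
[¬L] p0, ¬¬p2 ⊢ p2
  [¬R] p0 ⊢ p2, ¬p2
    [WL] p2, p0 ⊢ p2
      [Ax] p2 ⊢ p2

Result: YES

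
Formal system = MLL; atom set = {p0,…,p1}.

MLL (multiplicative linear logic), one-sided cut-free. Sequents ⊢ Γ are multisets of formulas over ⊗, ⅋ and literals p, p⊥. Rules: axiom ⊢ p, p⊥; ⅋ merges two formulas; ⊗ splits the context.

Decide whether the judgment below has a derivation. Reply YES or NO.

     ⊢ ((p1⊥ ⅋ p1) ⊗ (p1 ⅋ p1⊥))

Derivation (root first):
[⊗]  ⊢ ((p1⊥ ⅋ p1) ⊗ (p1 ⅋ p1⊥))
  [⅋]  ⊢ (p1⊥ ⅋ p1)
    [Ax]  ⊢ p1, p1⊥
  [⅋]  ⊢ (p1 ⅋ p1⊥)
    [Ax]  ⊢ p1, p1⊥

Result: YES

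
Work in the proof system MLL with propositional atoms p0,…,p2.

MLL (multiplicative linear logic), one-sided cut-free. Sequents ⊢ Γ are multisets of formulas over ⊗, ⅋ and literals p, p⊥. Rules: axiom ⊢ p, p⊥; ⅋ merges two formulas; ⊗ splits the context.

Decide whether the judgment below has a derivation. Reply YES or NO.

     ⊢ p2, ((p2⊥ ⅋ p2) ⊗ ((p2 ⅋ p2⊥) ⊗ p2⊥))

Derivation trace:
[⊗]  ⊢ p2, ((p2⊥ ⅋ p2) ⊗ ((p2 ⅋ p2⊥) ⊗ p2⊥))
  [⅋]  ⊢ (p2⊥ ⅋ p2)
    [Ax]  ⊢ p2, p2⊥
  [⊗]  ⊢ p2, ((p2 ⅋ p2⊥) ⊗ p2⊥)
    [⅋]  ⊢ (p2 ⅋ p2⊥)
      [Ax]  ⊢ p2, p2⊥
    [Ax]  ⊢ p2, p2⊥

Result: YES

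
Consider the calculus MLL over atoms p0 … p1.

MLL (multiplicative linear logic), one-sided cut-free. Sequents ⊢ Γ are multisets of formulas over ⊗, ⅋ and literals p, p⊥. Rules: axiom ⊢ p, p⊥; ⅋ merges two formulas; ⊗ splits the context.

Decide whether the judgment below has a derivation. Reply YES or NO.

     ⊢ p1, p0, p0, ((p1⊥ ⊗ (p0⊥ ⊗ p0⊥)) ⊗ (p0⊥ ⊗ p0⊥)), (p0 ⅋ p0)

Derivation trace:
[⅋]  ⊢ p1, p0, p0, ((p1⊥ ⊗ (p0⊥ ⊗ p0⊥)) ⊗ (p0⊥ ⊗ p0⊥)), (p0 ⅋ p0)
  [⊗]  ⊢ p1, p0, p0, p0, p0, ((p1⊥ ⊗ (p0⊥ ⊗ p0⊥)) ⊗ (p0⊥ ⊗ p0⊥))
    [⊗]  ⊢ p1, p0, p0, (p1⊥ ⊗ (p0⊥ ⊗ p0⊥))
      [Ax]  ⊢ p1, p1⊥
      [⊗]  ⊢ p0, p0, (p0⊥ ⊗ p0⊥)
        [Ax]  ⊢ p0, p0⊥
        [Ax]  ⊢ p0, p0⊥
    [⊗]  ⊢ p0, p0, (p0⊥ ⊗ p0⊥)
      [Ax]  ⊢ p0, p0⊥
      [Ax]  ⊢ p0, p0⊥

Result: YES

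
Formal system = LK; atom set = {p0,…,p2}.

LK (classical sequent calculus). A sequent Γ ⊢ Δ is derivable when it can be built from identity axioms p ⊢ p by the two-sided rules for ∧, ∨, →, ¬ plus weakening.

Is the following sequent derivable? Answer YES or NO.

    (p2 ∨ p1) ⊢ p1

Truth-table refutation:
  v=000: Γ:[(p2 ∨ p1)=F] Δ:[p1=F] refutes=False
  v=001: Γ:[(p2 ∨ p1)=T] Δ:[p1=F] refutes=True  ← countermodel

Result: NO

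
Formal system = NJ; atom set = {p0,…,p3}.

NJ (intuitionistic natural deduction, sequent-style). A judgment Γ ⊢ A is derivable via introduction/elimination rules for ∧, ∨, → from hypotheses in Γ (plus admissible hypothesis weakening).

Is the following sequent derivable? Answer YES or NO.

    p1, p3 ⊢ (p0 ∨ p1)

Derivation (root first):
[Wk] p1, p3 ⊢ (p0 ∨ p1)
  [∨I₂] p1 ⊢ (p0 ∨ p1)
    [Ax] p1 ⊢ p1

Result: YES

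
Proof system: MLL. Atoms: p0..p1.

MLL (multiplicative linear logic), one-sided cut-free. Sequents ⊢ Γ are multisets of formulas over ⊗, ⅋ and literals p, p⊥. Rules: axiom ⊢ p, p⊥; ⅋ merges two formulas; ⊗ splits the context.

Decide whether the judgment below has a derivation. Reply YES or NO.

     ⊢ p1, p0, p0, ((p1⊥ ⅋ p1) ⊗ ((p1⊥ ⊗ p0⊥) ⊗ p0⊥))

Derivation (root first):
[⊗]  ⊢ p1, p0, p0, ((p1⊥ ⅋ p1) ⊗ ((p1⊥ ⊗ p0⊥) ⊗ p0⊥))
  [⅋]  ⊢ (p1⊥ ⅋ p1)
    [Ax]  ⊢ p1, p1⊥
  [⊗]  ⊢ p1, p0, p0, ((p1⊥ ⊗ p0⊥) ⊗ p0⊥)
    [⊗]  ⊢ p1, p0, (p1⊥ ⊗ p0⊥)
      [Ax]  ⊢ p1, p1⊥
      [Ax]  ⊢ p0, p0⊥
    [Ax]  ⊢ p0, p0⊥

Result: YES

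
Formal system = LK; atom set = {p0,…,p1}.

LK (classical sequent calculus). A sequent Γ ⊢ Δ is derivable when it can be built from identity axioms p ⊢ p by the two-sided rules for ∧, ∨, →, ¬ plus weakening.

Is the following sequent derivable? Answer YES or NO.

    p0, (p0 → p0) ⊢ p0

Proof tree:
[→L] p0, (p0 → p0) ⊢ p0
  [WL] p0, p0 ⊢ p0
    [Ax] p0 ⊢ p0
  [WR] p0 ⊢ p0, p0
    [Ax] p0 ⊢ p0

Result: YES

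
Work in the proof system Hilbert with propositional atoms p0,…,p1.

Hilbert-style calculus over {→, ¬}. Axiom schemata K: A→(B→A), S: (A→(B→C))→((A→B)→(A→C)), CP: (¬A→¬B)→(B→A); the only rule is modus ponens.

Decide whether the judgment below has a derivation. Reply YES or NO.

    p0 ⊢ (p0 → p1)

Search for a countermodel by truth-table:
  v=00: Γ:[p0=F] Δ:[(p0 → p1)=T] refutes=False
  v=01: Γ:[p0=F] Δ:[(p0 → p1)=T] refutes=False
  v=10: Γ:[p0=T] Δ:[(p0 → p1)=F] refutes=True  ← countermodel

Result: NO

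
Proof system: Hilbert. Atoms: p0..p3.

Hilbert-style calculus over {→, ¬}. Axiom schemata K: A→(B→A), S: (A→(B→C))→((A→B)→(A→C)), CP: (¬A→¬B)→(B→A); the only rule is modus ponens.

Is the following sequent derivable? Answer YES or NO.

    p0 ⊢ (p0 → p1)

Enumerate valuations to refute Γ ⊢ Δ:
  v=0000: Γ:[p0=F] Δ:[(p0 → p1)=T] refutes=False
  v=0001: Γ:[p0=F] Δ:[(p0 → p1)=T] refutes=False
  v=0010: Γ:[p0=F] Δ:[(p0 → p1)=T] refutes=False
  v=0011: Γ:[p0=F] Δ:[(p0 → p1)=T] refutes=False
  v=0100: Γ:[p0=F] Δ:[(p0 → p1)=T] refutes=False
  v=0101: Γ:[p0=F] Δ:[(p0 → p1)=T] refutes=False
  v=0110: Γ:[p0=F] Δ:[(p0 → p1)=T] refutes=False
  v=0111: Γ:[p0=F] Δ:[(p0 → p1)=T] refutes=False
  v=1000: Γ:[p0=T] Δ:[(p0 → p1)=F] refutes=True  ← countermodel

Result: NO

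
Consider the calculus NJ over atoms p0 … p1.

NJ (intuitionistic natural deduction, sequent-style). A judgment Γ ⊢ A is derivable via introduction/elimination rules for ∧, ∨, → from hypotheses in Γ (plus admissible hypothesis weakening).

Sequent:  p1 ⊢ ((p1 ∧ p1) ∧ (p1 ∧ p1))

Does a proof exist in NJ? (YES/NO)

Derivation trace:
[∧I] p1 ⊢ ((p1 ∧ p1) ∧ (p1 ∧ p1))
  [∧I] p1 ⊢ (p1 ∧ p1)
    [Ax] p1 ⊢ p1
    [Ax] p1 ⊢ p1
  [∧I] p1 ⊢ (p1 ∧ p1)
    [Ax] p1 ⊢ p1
    [Ax] p1 ⊢ p1

Result: YES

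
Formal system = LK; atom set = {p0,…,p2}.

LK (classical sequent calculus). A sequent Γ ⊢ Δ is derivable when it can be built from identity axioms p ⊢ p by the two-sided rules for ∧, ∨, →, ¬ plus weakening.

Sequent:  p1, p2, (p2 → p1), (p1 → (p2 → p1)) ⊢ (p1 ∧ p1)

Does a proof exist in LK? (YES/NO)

Proof tree:
[→L] p1, p2, (p2 → p1), (p1 → (p2 → p1)) ⊢ (p1 ∧ p1)
  [→L] p1, (p2 → p1) ⊢ p1
    [WR] p1 ⊢ p1, p2
      [Ax] p1 ⊢ p1
    [Ax] p1 ⊢ p1
  [∧R] p1, p2, (p2 → p1) ⊢ (p1 ∧ p1)
    [→L] p2, (p2 → p1) ⊢ p1
      [Ax] p2 ⊢ p2
      [Ax] p1 ⊢ p1
    [→L] p1, (p2 → p1) ⊢ p1
      [WR] p1 ⊢ p1, p2
        [Ax] p1 ⊢ p1
      [Ax] p1 ⊢ p1

Result: YES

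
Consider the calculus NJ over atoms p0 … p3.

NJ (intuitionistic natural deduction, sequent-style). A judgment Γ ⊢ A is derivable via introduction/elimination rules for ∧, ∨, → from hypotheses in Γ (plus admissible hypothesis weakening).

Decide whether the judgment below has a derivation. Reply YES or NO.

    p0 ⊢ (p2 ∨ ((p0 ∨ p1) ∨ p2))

Proof tree:
[∨I₂] p0 ⊢ (p2 ∨ ((p0 ∨ p1) ∨ p2))
  [∨I₁] p0 ⊢ ((p0 ∨ p1) ∨ p2)
    [∨I₁] p0 ⊢ (p0 ∨ p1)
      [Ax] p0 ⊢ p0

Result: YES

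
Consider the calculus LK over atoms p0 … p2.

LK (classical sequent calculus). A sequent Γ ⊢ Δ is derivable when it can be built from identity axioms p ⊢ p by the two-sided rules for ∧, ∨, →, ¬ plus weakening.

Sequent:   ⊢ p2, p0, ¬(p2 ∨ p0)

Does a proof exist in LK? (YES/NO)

Proof tree:
[¬R]  ⊢ p2, p0, ¬(p2 ∨ p0)
  [∨L] (p2 ∨ p0) ⊢ p2, p0
    [Ax] p2 ⊢ p2
    [Ax] p0 ⊢ p0

Result: YES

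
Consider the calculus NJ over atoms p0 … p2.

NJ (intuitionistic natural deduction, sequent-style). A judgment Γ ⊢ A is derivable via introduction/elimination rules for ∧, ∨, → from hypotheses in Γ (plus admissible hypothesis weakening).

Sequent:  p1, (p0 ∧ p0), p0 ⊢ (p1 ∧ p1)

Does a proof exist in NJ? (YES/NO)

Derivation (root first):
[∧I] p1, (p0 ∧ p0), p0 ⊢ (p1 ∧ p1)
  [Ax] p1 ⊢ p1
  [Wk] p1, p0, (p0 ∧ p0) ⊢ p1
    [Wk] p1, p0 ⊢ p1
      [Ax] p1 ⊢ p1

Result: YES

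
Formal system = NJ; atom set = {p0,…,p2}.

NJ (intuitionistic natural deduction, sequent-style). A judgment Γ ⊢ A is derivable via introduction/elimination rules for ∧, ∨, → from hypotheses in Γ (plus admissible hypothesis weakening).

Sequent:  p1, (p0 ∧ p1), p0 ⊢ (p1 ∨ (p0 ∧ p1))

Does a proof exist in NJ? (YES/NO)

Proof tree:
[∨I₂] p1, (p0 ∧ p1), p0 ⊢ (p1 ∨ (p0 ∧ p1))
  [∧I] p1, (p0 ∧ p1), p0 ⊢ (p0 ∧ p1)
    [Wk] p0, (p0 ∧ p1) ⊢ p0
      [Ax] p0 ⊢ p0
    [Ax] p1 ⊢ p1

Result: YES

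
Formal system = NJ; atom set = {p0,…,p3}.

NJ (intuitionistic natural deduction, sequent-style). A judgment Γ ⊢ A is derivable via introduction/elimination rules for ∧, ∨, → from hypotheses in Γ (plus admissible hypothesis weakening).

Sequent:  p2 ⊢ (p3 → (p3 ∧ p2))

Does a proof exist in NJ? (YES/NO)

Derivation trace:
[→I] p2 ⊢ (p3 → (p3 ∧ p2))
  [∧I] p2, p3 ⊢ (p3 ∧ p2)
    [Ax] p3 ⊢ p3
    [Ax] p2 ⊢ p2

Result: YES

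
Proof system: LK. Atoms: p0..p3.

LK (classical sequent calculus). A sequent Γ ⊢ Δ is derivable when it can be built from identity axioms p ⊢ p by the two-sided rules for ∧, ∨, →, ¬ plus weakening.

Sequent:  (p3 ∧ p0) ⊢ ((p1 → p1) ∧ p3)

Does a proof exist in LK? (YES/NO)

Derivation (root first):
[∧L] (p3 ∧ p0) ⊢ ((p1 → p1) ∧ p3)
  [WL] p3, p0 ⊢ ((p1 → p1) ∧ p3)
    [∧R] p3 ⊢ ((p1 → p1) ∧ p3)
      [→R]  ⊢ (p1 → p1)
        [Ax] p1 ⊢ p1
      [Ax] p3 ⊢ p3

Result: YES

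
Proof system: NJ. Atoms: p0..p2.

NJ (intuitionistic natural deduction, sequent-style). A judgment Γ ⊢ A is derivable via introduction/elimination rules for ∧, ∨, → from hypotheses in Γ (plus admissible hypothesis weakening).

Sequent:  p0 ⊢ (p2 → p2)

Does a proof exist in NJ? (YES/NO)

Proof tree:
[Wk] p0 ⊢ (p2 → p2)
  [→I]  ⊢ (p2 → p2)
    [Ax] p2 ⊢ p2

Result: YES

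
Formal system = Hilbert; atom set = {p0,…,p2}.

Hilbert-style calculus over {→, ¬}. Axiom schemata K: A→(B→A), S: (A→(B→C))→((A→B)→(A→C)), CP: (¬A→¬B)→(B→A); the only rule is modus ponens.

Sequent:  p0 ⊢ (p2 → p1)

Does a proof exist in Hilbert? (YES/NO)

Enumerate valuations to refute Γ ⊢ Δ:
  v=000: Γ:[p0=F] Δ:[(p2 → p1)=T] refutes=False
  v=001: Γ:[p0=F] Δ:[(p2 → p1)=F] refutes=False
  v=010: Γ:[p0=F] Δ:[(p2 → p1)=T] refutes=False
  v=011: Γ:[p0=F] Δ:[(p2 → p1)=T] refutes=False
  v=100: Γ:[p0=T] Δ:[(p2 → p1)=T] refutes=False
  v=101: Γ:[p0=T] Δ:[(p2 → p1)=F] refutes=True  ← countermodel

Result: NO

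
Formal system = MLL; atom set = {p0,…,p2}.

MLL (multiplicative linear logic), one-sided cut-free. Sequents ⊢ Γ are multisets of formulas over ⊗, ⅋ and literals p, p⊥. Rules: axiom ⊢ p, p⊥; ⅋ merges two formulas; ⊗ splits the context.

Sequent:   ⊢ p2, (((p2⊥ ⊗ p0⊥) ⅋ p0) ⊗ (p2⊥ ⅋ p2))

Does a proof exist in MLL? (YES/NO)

Derivation trace:
[⊗]  ⊢ p2, (((p2⊥ ⊗ p0⊥) ⅋ p0) ⊗ (p2⊥ ⅋ p2))
  [⅋]  ⊢ p2, ((p2⊥ ⊗ p0⊥) ⅋ p0)
    [⊗]  ⊢ p2, p0, (p2⊥ ⊗ p0⊥)
      [Ax]  ⊢ p2, p2⊥
      [Ax]  ⊢ p0, p0⊥
  [⅋]  ⊢ (p2⊥ ⅋ p2)
    [Ax]  ⊢ p2, p2⊥

Result: YES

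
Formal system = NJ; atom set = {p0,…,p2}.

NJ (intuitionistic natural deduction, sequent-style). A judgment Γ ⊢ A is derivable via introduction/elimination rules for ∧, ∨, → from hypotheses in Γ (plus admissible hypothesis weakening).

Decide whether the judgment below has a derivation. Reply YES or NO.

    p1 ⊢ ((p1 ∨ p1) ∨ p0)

Derivation (root first):
[∨I₁] p1 ⊢ ((p1 ∨ p1) ∨ p0)
  [∨I₁] p1 ⊢ (p1 ∨ p1)
    [Ax] p1 ⊢ p1

Result: YES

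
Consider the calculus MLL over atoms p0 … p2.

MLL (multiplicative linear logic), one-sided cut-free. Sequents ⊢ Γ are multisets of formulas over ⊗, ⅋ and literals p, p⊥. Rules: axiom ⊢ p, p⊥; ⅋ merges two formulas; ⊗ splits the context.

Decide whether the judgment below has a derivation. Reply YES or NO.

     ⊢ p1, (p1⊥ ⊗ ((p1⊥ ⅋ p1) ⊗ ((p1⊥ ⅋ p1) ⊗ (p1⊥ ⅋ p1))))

Proof tree:
[⊗]  ⊢ p1, (p1⊥ ⊗ ((p1⊥ ⅋ p1) ⊗ ((p1⊥ ⅋ p1) ⊗ (p1⊥ ⅋ p1))))
  [Ax]  ⊢ p1, p1⊥
  [⊗]  ⊢ ((p1⊥ ⅋ p1) ⊗ ((p1⊥ ⅋ p1) ⊗ (p1⊥ ⅋ p1)))
    [⅋]  ⊢ (p1⊥ ⅋ p1)
      [Ax]  ⊢ p1, p1⊥
    [⊗]  ⊢ ((p1⊥ ⅋ p1) ⊗ (p1⊥ ⅋ p1))
      [⅋]  ⊢ (p1⊥ ⅋ p1)
        [Ax]  ⊢ p1, p1⊥
      [⅋]  ⊢ (p1⊥ ⅋ p1)
        [Ax]  ⊢ p1, p1⊥

Result: YES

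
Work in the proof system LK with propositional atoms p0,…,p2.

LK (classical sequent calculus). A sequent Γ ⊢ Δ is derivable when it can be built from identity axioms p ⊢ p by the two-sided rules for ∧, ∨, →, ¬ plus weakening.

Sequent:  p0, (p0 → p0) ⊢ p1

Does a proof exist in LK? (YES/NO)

Search for a countermodel by truth-table:
  v=000: Γ:[p0=F, (p0 → p0)=T] Δ:[p1=F] refutes=False
  v=001: Γ:[p0=F, (p0 → p0)=T] Δ:[p1=F] refutes=False
  v=010: Γ:[p0=F, (p0 → p0)=T] Δ:[p1=T] refutes=False
  v=011: Γ:[p0=F, (p0 → p0)=T] Δ:[p1=T] refutes=False
  v=100: Γ:[p0=T, (p0 → p0)=T] Δ:[p1=F] refutes=True  ← countermodel

Result: NO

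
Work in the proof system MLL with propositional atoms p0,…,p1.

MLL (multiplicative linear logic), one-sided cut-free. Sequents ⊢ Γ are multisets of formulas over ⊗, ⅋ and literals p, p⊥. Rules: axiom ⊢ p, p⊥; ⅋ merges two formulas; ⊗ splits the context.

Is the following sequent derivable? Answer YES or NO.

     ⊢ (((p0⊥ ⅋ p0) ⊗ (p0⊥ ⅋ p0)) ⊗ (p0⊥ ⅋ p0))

Derivation trace:
[⊗]  ⊢ (((p0⊥ ⅋ p0) ⊗ (p0⊥ ⅋ p0)) ⊗ (p0⊥ ⅋ p0))
  [⊗]  ⊢ ((p0⊥ ⅋ p0) ⊗ (p0⊥ ⅋ p0))
    [⅋]  ⊢ (p0⊥ ⅋ p0)
      [Ax]  ⊢ p0, p0⊥
    [⅋]  ⊢ (p0⊥ ⅋ p0)
      [Ax]  ⊢ p0, p0⊥
  [⅋]  ⊢ (p0⊥ ⅋ p0)
    [Ax]  ⊢ p0, p0⊥

Result: YES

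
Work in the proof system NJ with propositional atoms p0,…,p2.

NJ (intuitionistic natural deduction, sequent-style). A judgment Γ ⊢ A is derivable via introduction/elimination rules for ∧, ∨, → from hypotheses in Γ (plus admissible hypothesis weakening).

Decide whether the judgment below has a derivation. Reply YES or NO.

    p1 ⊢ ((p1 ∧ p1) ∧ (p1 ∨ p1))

Derivation (root first):
[∧I] p1 ⊢ ((p1 ∧ p1) ∧ (p1 ∨ p1))
  [∧I] p1 ⊢ (p1 ∧ p1)
    [Ax] p1 ⊢ p1
    [Ax] p1 ⊢ p1
  [∨I₂] p1 ⊢ (p1 ∨ p1)
    [Ax] p1 ⊢ p1

Result: YES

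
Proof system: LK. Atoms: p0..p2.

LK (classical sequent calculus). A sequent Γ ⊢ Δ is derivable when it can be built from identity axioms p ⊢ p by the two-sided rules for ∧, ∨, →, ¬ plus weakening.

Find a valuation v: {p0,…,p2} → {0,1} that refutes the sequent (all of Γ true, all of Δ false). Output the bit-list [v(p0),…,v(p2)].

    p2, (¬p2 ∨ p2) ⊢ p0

Truth-table refutation:
  v=000: Γ:[p2=F, (¬p2 ∨ p2)=T] Δ:[p0=F] refutes=False
  v=001: Γ:[p2=T, (¬p2 ∨ p2)=T] Δ:[p0=F] refutes=True  ← countermodel

Result: [0, 0, 1]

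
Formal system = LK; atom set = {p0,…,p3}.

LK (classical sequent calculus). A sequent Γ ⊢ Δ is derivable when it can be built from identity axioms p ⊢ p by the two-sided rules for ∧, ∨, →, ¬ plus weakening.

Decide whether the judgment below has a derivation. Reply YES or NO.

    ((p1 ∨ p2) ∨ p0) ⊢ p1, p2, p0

Derivation trace:
[∨L] ((p1 ∨ p2) ∨ p0) ⊢ p1, p2, p0
  [∨L] (p1 ∨ p2) ⊢ p1, p2
    [Ax] p1 ⊢ p1
    [Ax] p2 ⊢ p2
  [Ax] p0 ⊢ p0

Result: YES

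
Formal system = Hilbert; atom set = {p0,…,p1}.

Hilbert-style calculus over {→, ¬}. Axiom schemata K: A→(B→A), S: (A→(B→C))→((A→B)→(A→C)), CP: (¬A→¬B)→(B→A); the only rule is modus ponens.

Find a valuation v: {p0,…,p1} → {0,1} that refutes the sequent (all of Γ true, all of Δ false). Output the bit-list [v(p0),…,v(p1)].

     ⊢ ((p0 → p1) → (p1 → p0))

Enumerate valuations to refute Γ ⊢ Δ:
  v=00: Γ:[] Δ:[((p0 → p1) → (p1 → p0))=T] refutes=False
  v=01: Γ:[] Δ:[((p0 → p1) → (p1 → p0))=F] refutes=True  ← countermodel

Result: [0, 1]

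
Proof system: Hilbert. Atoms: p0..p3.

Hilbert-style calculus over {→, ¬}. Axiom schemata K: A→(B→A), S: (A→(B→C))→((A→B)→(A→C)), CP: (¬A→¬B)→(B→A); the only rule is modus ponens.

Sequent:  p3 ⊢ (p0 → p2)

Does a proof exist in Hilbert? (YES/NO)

Truth-table refutation:
  v=0000: Γ:[p3=F] Δ:[(p0 → p2)=T] refutes=False
  v=0001: Γ:[p3=T] Δ:[(p0 → p2)=T] refutes=False
  v=0010: Γ:[p3=F] Δ:[(p0 → p2)=T] refutes=False
  v=0011: Γ:[p3=T] Δ:[(p0 → p2)=T] refutes=False
  v=0100: Γ:[p3=F] Δ:[(p0 → p2)=T] refutes=False
  v=0101: Γ:[p3=T] Δ:[(p0 → p2)=T] refutes=False
  v=0110: Γ:[p3=F] Δ:[(p0 → p2)=T] refutes=False
  v=0111: Γ:[p3=T] Δ:[(p0 → p2)=T] refutes=False
  v=1000: Γ:[p3=F] Δ:[(p0 → p2)=F] refutes=False
  v=1001: Γ:[p3=T] Δ:[(p0 → p2)=F] refutes=True  ← countermodel

Result: NO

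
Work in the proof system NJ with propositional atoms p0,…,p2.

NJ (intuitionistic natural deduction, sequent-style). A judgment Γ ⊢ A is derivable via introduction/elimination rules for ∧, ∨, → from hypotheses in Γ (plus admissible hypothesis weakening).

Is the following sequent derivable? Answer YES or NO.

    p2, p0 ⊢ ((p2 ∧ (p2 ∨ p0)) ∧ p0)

Derivation trace:
[∧I] p2, p0 ⊢ ((p2 ∧ (p2 ∨ p0)) ∧ p0)
  [∧I] p2, p0 ⊢ (p2 ∧ (p2 ∨ p0))
    [Ax] p2 ⊢ p2
    [∨I₂] p0 ⊢ (p2 ∨ p0)
      [Ax] p0 ⊢ p0
  [Ax] p0 ⊢ p0

Result: YES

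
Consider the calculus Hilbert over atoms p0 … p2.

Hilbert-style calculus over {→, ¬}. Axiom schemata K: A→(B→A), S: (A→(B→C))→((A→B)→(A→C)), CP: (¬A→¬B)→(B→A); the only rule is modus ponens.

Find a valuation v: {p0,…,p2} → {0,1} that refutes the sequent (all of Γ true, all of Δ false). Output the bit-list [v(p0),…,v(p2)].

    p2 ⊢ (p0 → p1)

Search for a countermodel by truth-table:
  v=000: Γ:[p2=F] Δ:[(p0 → p1)=T] refutes=False
  v=001: Γ:[p2=T] Δ:[(p0 → p1)=T] refutes=False
  v=010: Γ:[p2=F] Δ:[(p0 → p1)=T] refutes=False
  v=011: Γ:[p2=T] Δ:[(p0 → p1)=T] refutes=False
  v=100: Γ:[p2=F] Δ:[(p0 → p1)=F] refutes=False
  v=101: Γ:[p2=T] Δ:[(p0 → p1)=F] refutes=True  ← countermodel

Result: [1, 0, 1]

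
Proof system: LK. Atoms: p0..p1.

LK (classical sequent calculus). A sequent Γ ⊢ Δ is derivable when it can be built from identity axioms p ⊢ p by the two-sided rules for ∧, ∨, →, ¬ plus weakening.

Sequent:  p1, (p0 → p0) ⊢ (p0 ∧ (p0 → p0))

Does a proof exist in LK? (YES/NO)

Enumerate valuations to refute Γ ⊢ Δ:
  v=00: Γ:[p1=F, (p0 → p0)=T] Δ:[(p0 ∧ (p0 → p0))=F] refutes=False
  v=01: Γ:[p1=T, (p0 → p0)=T] Δ:[(p0 ∧ (p0 → p0))=F] refutes=True  ← countermodel

Result: NO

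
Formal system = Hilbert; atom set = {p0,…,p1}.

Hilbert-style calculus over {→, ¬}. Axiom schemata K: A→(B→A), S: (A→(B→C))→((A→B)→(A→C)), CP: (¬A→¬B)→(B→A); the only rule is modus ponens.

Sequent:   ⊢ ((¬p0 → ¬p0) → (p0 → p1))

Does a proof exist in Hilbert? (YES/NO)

Enumerate valuations to refute Γ ⊢ Δ:
  v=00: Γ:[] Δ:[((¬p0 → ¬p0) → (p0 → p1))=T] refutes=False
  v=01: Γ:[] Δ:[((¬p0 → ¬p0) → (p0 → p1))=T] refutes=False
  v=10: Γ:[] Δ:[((¬p0 → ¬p0) → (p0 → p1))=F] refutes=True  ← countermodel

Result: NO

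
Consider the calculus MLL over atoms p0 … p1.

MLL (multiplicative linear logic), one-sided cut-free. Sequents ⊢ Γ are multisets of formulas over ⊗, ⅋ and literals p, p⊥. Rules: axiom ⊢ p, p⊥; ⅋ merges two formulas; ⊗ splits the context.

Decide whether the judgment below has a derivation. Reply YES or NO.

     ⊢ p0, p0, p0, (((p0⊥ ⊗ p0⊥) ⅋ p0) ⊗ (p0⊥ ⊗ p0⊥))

Proof tree:
[⊗]  ⊢ p0, p0, p0, (((p0⊥ ⊗ p0⊥) ⅋ p0) ⊗ (p0⊥ ⊗ p0⊥))
  [⅋]  ⊢ p0, ((p0⊥ ⊗ p0⊥) ⅋ p0)
    [⊗]  ⊢ p0, p0, (p0⊥ ⊗ p0⊥)
      [Ax]  ⊢ p0, p0⊥
      [Ax]  ⊢ p0, p0⊥
  [⊗]  ⊢ p0, p0, (p0⊥ ⊗ p0⊥)
    [Ax]  ⊢ p0, p0⊥
    [Ax]  ⊢ p0, p0⊥

Result: YES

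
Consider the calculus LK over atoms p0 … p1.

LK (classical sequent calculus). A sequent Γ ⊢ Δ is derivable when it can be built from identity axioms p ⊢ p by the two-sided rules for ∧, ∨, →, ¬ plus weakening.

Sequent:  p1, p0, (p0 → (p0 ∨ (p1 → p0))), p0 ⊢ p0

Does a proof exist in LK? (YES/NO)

Derivation trace:
[WL] p1, p0, (p0 → (p0 ∨ (p1 → p0))), p0 ⊢ p0
  [→L] p1, p0, (p0 → (p0 ∨ (p1 → p0))) ⊢ p0
    [Ax] p0 ⊢ p0
    [∨L] p1, (p0 ∨ (p1 → p0)) ⊢ p0
      [Ax] p0 ⊢ p0
      [→L] p1, (p1 → p0) ⊢ p0
        [Ax] p1 ⊢ p1
        [Ax] p0 ⊢ p0

Result: YES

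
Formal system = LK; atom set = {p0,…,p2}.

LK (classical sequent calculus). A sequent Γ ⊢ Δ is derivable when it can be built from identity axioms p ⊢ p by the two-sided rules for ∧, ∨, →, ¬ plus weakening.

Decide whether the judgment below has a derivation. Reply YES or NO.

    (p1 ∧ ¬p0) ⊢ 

Truth-table refutation:
  v=000: Γ:[(p1 ∧ ¬p0)=F] Δ:[] refutes=False
  v=001: Γ:[(p1 ∧ ¬p0)=F] Δ:[] refutes=False
  v=010: Γ:[(p1 ∧ ¬p0)=T] Δ:[] refutes=True  ← countermodel

Result: NO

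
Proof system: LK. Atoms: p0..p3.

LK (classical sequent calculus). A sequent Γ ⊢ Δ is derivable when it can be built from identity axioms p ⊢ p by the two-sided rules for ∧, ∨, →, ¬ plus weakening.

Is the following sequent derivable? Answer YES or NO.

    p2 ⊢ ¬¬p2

Proof tree:
[¬R] p2 ⊢ ¬¬p2
  [¬L] p2, ¬p2 ⊢ 
    [Ax] p2 ⊢ p2

Result: YES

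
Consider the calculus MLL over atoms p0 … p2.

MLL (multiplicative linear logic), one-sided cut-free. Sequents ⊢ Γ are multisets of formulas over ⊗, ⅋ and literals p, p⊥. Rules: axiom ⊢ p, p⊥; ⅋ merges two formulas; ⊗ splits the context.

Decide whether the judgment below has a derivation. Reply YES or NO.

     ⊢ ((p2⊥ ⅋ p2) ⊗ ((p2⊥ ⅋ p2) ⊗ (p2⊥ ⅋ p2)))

Proof tree:
[⊗]  ⊢ ((p2⊥ ⅋ p2) ⊗ ((p2⊥ ⅋ p2) ⊗ (p2⊥ ⅋ p2)))
  [⅋]  ⊢ (p2⊥ ⅋ p2)
    [Ax]  ⊢ p2, p2⊥
  [⊗]  ⊢ ((p2⊥ ⅋ p2) ⊗ (p2⊥ ⅋ p2))
    [⅋]  ⊢ (p2⊥ ⅋ p2)
      [Ax]  ⊢ p2, p2⊥
    [⅋]  ⊢ (p2⊥ ⅋ p2)
      [Ax]  ⊢ p2, p2⊥

Result: YES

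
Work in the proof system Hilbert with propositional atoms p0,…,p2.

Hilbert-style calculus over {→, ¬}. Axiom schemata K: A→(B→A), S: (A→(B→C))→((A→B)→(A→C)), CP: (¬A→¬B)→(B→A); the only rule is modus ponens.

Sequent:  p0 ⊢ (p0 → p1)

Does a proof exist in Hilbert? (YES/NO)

Enumerate valuations to refute Γ ⊢ Δ:
  v=000: Γ:[p0=F] Δ:[(p0 → p1)=T] refutes=False
  v=001: Γ:[p0=F] Δ:[(p0 → p1)=T] refutes=False
  v=010: Γ:[p0=F] Δ:[(p0 → p1)=T] refutes=False
  v=011: Γ:[p0=F] Δ:[(p0 → p1)=T] refutes=False
  v=100: Γ:[p0=T] Δ:[(p0 → p1)=F] refutes=True  ← countermodel

Result: NO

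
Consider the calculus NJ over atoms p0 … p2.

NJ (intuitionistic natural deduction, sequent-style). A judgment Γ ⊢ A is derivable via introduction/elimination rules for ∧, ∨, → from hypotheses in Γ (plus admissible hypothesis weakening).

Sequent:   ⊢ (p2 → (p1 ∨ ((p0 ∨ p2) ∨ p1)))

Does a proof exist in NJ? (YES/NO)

Derivation trace:
[→I]  ⊢ (p2 → (p1 ∨ ((p0 ∨ p2) ∨ p1)))
  [∨I₂] p2 ⊢ (p1 ∨ ((p0 ∨ p2) ∨ p1))
    [∨I₁] p2 ⊢ ((p0 ∨ p2) ∨ p1)
      [∨I₂] p2 ⊢ (p0 ∨ p2)
        [Ax] p2 ⊢ p2

Result: YES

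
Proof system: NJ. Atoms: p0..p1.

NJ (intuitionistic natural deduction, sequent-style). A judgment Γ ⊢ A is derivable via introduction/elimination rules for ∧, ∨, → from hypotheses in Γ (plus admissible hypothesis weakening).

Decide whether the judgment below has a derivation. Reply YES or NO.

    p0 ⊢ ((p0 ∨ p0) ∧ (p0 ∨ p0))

Derivation (root first):
[∧I] p0 ⊢ ((p0 ∨ p0) ∧ (p0 ∨ p0))
  [∨I₂] p0 ⊢ (p0 ∨ p0)
    [Ax] p0 ⊢ p0
  [∨I₂] p0 ⊢ (p0 ∨ p0)
    [Ax] p0 ⊢ p0

Result: YES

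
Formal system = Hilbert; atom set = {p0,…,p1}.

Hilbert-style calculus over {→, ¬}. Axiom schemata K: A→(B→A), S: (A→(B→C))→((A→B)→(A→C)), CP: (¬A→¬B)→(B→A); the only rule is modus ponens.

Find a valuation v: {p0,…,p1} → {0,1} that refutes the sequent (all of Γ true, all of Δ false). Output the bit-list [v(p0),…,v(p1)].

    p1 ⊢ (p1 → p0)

Enumerate valuations to refute Γ ⊢ Δ:
  v=00: Γ:[p1=F] Δ:[(p1 → p0)=T] refutes=False
  v=01: Γ:[p1=T] Δ:[(p1 → p0)=F] refutes=True  ← countermodel

Result: [0, 1]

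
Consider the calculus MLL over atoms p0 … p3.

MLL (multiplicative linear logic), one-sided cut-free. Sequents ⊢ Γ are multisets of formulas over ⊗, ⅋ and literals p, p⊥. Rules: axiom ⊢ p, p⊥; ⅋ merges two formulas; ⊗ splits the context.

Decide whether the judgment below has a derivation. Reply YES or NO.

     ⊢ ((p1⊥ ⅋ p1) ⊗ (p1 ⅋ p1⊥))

Proof tree:
[⊗]  ⊢ ((p1⊥ ⅋ p1) ⊗ (p1 ⅋ p1⊥))
  [⅋]  ⊢ (p1⊥ ⅋ p1)
    [Ax]  ⊢ p1, p1⊥
  [⅋]  ⊢ (p1 ⅋ p1⊥)
    [Ax]  ⊢ p1, p1⊥

Result: YES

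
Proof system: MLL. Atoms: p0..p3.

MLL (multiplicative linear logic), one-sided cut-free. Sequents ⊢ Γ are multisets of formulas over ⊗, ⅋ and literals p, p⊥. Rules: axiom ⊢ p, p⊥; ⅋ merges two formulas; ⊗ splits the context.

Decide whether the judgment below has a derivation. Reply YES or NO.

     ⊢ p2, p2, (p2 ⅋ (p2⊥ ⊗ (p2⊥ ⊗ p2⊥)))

Proof tree:
[⅋]  ⊢ p2, p2, (p2 ⅋ (p2⊥ ⊗ (p2⊥ ⊗ p2⊥)))
  [⊗]  ⊢ p2, p2, p2, (p2⊥ ⊗ (p2⊥ ⊗ p2⊥))
    [Ax]  ⊢ p2, p2⊥
    [⊗]  ⊢ p2, p2, (p2⊥ ⊗ p2⊥)
      [Ax]  ⊢ p2, p2⊥
      [Ax]  ⊢ p2, p2⊥

Result: YES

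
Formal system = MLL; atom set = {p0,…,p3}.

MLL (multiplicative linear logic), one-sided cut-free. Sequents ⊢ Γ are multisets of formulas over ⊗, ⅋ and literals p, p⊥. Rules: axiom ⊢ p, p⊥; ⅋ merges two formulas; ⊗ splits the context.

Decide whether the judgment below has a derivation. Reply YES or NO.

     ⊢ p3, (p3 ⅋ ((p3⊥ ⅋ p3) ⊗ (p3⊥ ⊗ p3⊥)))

Proof tree:
[⅋]  ⊢ p3, (p3 ⅋ ((p3⊥ ⅋ p3) ⊗ (p3⊥ ⊗ p3⊥)))
  [⊗]  ⊢ p3, p3, ((p3⊥ ⅋ p3) ⊗ (p3⊥ ⊗ p3⊥))
    [⅋]  ⊢ (p3⊥ ⅋ p3)
      [Ax]  ⊢ p3, p3⊥
    [⊗]  ⊢ p3, p3, (p3⊥ ⊗ p3⊥)
      [Ax]  ⊢ p3, p3⊥
      [Ax]  ⊢ p3, p3⊥

Result: YES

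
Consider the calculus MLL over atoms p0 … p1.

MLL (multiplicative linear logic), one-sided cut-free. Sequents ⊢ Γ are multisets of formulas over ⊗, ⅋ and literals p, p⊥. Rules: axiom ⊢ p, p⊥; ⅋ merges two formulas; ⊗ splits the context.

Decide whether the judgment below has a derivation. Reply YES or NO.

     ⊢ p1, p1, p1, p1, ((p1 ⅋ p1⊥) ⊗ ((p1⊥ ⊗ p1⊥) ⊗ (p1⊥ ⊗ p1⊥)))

Derivation (root first):
[⊗]  ⊢ p1, p1, p1, p1, ((p1 ⅋ p1⊥) ⊗ ((p1⊥ ⊗ p1⊥) ⊗ (p1⊥ ⊗ p1⊥)))
  [⅋]  ⊢ (p1 ⅋ p1⊥)
    [Ax]  ⊢ p1, p1⊥
  [⊗]  ⊢ p1, p1, p1, p1, ((p1⊥ ⊗ p1⊥) ⊗ (p1⊥ ⊗ p1⊥))
    [⊗]  ⊢ p1, p1, (p1⊥ ⊗ p1⊥)
      [Ax]  ⊢ p1, p1⊥
      [Ax]  ⊢ p1, p1⊥
    [⊗]  ⊢ p1, p1, (p1⊥ ⊗ p1⊥)
      [Ax]  ⊢ p1, p1⊥
      [Ax]  ⊢ p1, p1⊥

Result: YES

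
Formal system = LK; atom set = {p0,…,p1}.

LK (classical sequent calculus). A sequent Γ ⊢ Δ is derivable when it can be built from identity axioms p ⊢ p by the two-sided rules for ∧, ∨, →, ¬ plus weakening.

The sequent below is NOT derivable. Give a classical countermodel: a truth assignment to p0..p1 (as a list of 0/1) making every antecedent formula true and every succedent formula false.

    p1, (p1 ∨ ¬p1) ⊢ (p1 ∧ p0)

Truth-table refutation:
  v=00: Γ:[p1=F, (p1 ∨ ¬p1)=T] Δ:[(p1 ∧ p0)=F] refutes=False
  v=01: Γ:[p1=T, (p1 ∨ ¬p1)=T] Δ:[(p1 ∧ p0)=F] refutes=True  ← countermodel

Result: [0, 1]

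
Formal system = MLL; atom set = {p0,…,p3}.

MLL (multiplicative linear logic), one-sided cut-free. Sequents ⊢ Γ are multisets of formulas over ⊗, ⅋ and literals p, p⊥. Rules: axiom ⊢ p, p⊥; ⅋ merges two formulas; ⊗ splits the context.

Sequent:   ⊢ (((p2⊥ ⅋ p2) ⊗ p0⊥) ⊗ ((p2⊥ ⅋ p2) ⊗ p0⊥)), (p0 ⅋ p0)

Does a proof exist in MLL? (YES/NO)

Derivation trace:
[⅋]  ⊢ (((p2⊥ ⅋ p2) ⊗ p0⊥) ⊗ ((p2⊥ ⅋ p2) ⊗ p0⊥)), (p0 ⅋ p0)
  [⊗]  ⊢ p0, p0, (((p2⊥ ⅋ p2) ⊗ p0⊥) ⊗ ((p2⊥ ⅋ p2) ⊗ p0⊥))
    [⊗]  ⊢ p0, ((p2⊥ ⅋ p2) ⊗ p0⊥)
      [⅋]  ⊢ (p2⊥ ⅋ p2)
        [Ax]  ⊢ p2, p2⊥
      [Ax]  ⊢ p0, p0⊥
    [⊗]  ⊢ p0, ((p2⊥ ⅋ p2) ⊗ p0⊥)
      [⅋]  ⊢ (p2⊥ ⅋ p2)
        [Ax]  ⊢ p2, p2⊥
      [Ax]  ⊢ p0, p0⊥

Result: YES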